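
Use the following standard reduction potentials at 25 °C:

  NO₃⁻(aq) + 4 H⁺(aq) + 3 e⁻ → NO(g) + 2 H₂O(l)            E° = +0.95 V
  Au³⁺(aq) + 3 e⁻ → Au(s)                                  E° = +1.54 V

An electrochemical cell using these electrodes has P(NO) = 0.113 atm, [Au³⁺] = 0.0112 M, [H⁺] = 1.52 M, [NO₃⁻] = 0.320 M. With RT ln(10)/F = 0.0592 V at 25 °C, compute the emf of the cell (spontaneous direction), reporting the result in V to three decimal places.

+0.528 V

Au³⁺/Au is the cathode (higher E°), NO₃⁻/NO the anode: E°cell = +1.54 − (+0.95) = +0.59 V, n = 3.
Overall: Au³⁺(aq) + NO(g) + 2 H₂O(l) → Au(s) + NO₃⁻(aq) + 4 H⁺(aq)
Q = [NO₃⁻]·[H⁺]^4 / ([Au³⁺]·P(NO)); log Q = 3.130.
E = E° − (0.0592/n) log Q = +0.59 − (0.0592/3)(3.130) = +0.528 V.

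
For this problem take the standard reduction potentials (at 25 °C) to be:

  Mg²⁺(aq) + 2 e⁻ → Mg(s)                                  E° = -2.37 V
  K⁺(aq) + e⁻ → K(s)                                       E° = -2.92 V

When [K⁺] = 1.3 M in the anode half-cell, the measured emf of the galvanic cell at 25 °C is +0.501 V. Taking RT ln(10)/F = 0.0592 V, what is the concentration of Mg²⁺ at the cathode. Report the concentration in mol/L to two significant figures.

Mg²⁺/Mg is the cathode, K⁺/K the anode: E°cell = +0.55 V, n = 2.
Overall reaction: Mg²⁺(aq) + 2 K(s) → Mg(s) + 2 K⁺(aq); Q = [K⁺]^2/[Mg²⁺]^1.
From E = E° − (0.0592/n) log Q: log Q = (E° − E)·n/0.0592 = (+0.55 − (+0.501))·2/0.0592 = 1.6554.
So 1·log[Mg²⁺] = 2·log(1.3) − log Q = 0.2279 − (1.6554) = -1.4275; [Mg²⁺] = 10^(-1.4275) ≈ 0.037 M.

0.037 M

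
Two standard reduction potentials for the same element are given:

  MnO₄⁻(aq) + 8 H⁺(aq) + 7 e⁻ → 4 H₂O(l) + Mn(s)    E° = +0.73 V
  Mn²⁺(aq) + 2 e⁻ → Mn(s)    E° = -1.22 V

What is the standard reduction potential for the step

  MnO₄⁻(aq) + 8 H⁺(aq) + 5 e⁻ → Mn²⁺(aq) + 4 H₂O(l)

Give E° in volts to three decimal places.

+1.510 V

Sequential free energies add, so n₃E°₃ = n₁E°₁ + n₂E°₂.
With n₃ = 7, and the known step contributing 2×(-1.22) V, the unknown satisfies 5·E° = 7×(+0.73) − 2×(-1.22) = +7.550.
E° = +7.550 / 5 = +1.510 V.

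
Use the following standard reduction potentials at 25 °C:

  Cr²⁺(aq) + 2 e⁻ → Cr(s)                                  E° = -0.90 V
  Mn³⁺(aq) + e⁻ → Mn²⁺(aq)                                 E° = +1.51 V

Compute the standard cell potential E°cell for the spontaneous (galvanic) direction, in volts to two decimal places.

The Mn³⁺/Mn²⁺ couple has the higher reduction potential, so it is the cathode; Cr²⁺/Cr is oxidised at the anode.
E°cell = E°(cathode) − E°(anode) = (+1.51) − (-0.90) = +2.41 V.

+2.41 V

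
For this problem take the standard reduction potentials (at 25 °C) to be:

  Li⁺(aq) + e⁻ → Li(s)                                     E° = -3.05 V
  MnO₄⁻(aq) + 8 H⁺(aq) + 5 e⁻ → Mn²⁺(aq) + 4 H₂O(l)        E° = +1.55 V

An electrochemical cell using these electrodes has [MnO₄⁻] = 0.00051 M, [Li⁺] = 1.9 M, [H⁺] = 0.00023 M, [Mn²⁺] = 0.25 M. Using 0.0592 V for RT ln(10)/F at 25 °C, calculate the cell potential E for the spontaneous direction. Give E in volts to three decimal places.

+4.207 V

MnO₄⁻/Mn²⁺ is the cathode (higher E°), Li⁺/Li the anode: E°cell = +1.55 − (-3.05) = +4.60 V, n = 5.
Overall: MnO₄⁻(aq) + 8 H⁺(aq) + 5 Li(s) → Mn²⁺(aq) + 4 H₂O(l) + 5 Li⁺(aq)
Q = [Mn²⁺]·[Li⁺]^5 / ([MnO₄⁻]·[H⁺]^8); log Q = 33.190.
E = E° − (0.0592/n) log Q = +4.60 − (0.0592/5)(33.190) = +4.207 V.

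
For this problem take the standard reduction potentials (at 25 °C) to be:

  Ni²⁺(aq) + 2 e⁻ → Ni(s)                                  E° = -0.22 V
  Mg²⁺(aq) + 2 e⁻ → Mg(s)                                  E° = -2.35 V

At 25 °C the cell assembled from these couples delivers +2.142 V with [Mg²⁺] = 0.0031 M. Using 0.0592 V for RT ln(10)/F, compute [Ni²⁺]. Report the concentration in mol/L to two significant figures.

Ni²⁺/Ni is the cathode, Mg²⁺/Mg the anode: E°cell = +2.13 V, n = 2.
Overall reaction: Ni²⁺(aq) + Mg(s) → Ni(s) + Mg²⁺(aq); Q = [Mg²⁺]^1/[Ni²⁺]^1.
From E = E° − (0.0592/n) log Q: log Q = (E° − E)·n/0.0592 = (+2.13 − (+2.142))·2/0.0592 = -0.4054.
So 1·log[Ni²⁺] = 1·log(0.0031) − log Q = -2.5086 − (-0.4054) = -2.1032; [Ni²⁺] = 10^(-2.1032) ≈ 0.0079 M.

0.0079 M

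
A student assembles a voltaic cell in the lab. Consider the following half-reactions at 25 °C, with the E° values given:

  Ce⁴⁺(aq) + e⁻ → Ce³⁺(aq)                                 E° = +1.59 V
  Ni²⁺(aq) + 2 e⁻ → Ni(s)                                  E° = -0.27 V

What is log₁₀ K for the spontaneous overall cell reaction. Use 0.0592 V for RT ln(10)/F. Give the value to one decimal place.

62.8

Cathode: Ce⁴⁺/Ce³⁺; anode: Ni²⁺/Ni. E°cell = +1.86 V, n = 2.
log K = nE°cell / 0.0592 = (2)(+1.86) / 0.0592 = 62.8.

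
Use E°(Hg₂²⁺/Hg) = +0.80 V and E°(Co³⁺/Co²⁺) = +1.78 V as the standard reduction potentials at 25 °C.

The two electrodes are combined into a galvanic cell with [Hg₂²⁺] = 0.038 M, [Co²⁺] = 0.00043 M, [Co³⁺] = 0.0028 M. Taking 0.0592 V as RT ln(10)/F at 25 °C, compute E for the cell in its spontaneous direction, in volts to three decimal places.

Co³⁺/Co²⁺ is the cathode (higher E°), Hg₂²⁺/Hg the anode: E°cell = +1.78 − (+0.80) = +0.98 V, n = 2.
Overall: 2 Co³⁺(aq) + 2 Hg(l) → 2 Co²⁺(aq) + Hg₂²⁺(aq)
Q = [Co²⁺]^2·[Hg₂²⁺] / ([Co³⁺]^2); log Q = -3.048.
E = E° − (0.0592/n) log Q = +0.98 − (0.0592/2)(-3.048) = +1.070 V.

+1.070 V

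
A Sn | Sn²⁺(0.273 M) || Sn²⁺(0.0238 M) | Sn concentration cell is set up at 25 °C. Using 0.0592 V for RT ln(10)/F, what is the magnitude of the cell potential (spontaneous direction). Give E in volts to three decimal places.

For a concentration cell E°cell = 0. The 0.273 M side is the cathode (reduction is favoured where [Sn²⁺] is higher).
With n = 2, E = −(0.0592/2) log([Sn²⁺]ₐₙ/[Sn²⁺]꜀ₐₜ) = −(0.0592/2) log(0.0238/0.273) = −(0.0592/2)(-1.060) = +0.031 V.

+0.031 V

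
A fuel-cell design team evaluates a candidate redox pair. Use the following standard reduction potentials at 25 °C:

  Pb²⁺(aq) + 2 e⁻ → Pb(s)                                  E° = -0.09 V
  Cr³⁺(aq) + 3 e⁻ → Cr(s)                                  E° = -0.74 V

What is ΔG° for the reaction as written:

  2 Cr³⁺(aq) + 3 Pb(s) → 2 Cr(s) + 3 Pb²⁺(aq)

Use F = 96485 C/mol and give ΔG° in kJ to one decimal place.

+376.3 kJ

As written, Cr³⁺/Cr is reduced (cathode) and Pb²⁺/Pb is oxidised (anode), so E°cell = (-0.74) − (-0.09) = -0.65 V.
Balancing electrons gives n = 6.
ΔG° = −nFE° = −(6)(96485)(-0.65) = 376,292 J = +376.3 kJ.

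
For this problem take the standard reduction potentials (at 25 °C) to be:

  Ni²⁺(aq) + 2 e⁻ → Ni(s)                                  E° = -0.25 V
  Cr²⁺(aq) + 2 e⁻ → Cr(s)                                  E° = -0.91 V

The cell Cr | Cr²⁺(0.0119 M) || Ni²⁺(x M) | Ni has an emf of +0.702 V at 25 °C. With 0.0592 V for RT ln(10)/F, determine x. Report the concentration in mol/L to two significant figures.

Ni²⁺/Ni is the cathode, Cr²⁺/Cr the anode: E°cell = +0.66 V, n = 2.
Overall reaction: Ni²⁺(aq) + Cr(s) → Ni(s) + Cr²⁺(aq); Q = [Cr²⁺]^1/[Ni²⁺]^1.
From E = E° − (0.0592/n) log Q: log Q = (E° − E)·n/0.0592 = (+0.66 − (+0.702))·2/0.0592 = -1.4189.
So 1·log[Ni²⁺] = 1·log(0.0119) − log Q = -1.9245 − (-1.4189) = -0.5056; [Ni²⁺] = 10^(-0.5056) ≈ 0.31 M.

0.31 M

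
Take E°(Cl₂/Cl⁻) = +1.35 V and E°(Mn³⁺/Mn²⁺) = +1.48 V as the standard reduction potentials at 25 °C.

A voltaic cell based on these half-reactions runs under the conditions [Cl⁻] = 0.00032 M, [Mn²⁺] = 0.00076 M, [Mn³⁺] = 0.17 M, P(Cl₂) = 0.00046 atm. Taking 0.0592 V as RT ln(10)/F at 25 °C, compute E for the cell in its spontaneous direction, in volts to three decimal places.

Mn³⁺/Mn²⁺ is the cathode (higher E°), Cl₂/Cl⁻ the anode: E°cell = +1.48 − (+1.35) = +0.13 V, n = 2.
Overall: 2 Mn³⁺(aq) + 2 Cl⁻(aq) → 2 Mn²⁺(aq) + Cl₂(g)
Q = [Mn²⁺]^2·P(Cl₂) / ([Mn³⁺]^2·[Cl⁻]^2); log Q = -1.047.
E = E° − (0.0592/n) log Q = +0.13 − (0.0592/2)(-1.047) = +0.161 V.

+0.161 V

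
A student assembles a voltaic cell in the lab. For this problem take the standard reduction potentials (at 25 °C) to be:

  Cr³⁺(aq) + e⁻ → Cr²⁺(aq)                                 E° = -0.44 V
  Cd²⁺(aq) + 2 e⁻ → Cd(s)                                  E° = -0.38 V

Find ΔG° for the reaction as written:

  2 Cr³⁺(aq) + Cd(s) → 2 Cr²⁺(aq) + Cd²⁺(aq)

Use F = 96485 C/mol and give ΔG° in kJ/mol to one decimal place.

As written, Cr³⁺/Cr²⁺ is reduced (cathode) and Cd²⁺/Cd is oxidised (anode), so E°cell = (-0.44) − (-0.38) = -0.06 V.
Balancing electrons gives n = 2.
ΔG° = −nFE° = −(2)(96485)(-0.06) = 11,578 J = +11.6 kJ/mol.

+11.6 kJ/mol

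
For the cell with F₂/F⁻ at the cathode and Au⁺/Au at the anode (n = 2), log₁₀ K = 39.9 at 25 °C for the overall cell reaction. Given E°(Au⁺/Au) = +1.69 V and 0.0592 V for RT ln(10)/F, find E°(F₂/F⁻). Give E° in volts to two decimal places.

+2.87 V

E°cell = (0.0592/n)·log K = (0.0592/2)(39.9) = +1.181 V.
Since F₂/F⁻ is the cathode and Au⁺/Au the anode, E°cell = E°(F₂/F⁻) − E°(Au⁺/Au).
So E°(F₂/F⁻) = E°cell + E°(Au⁺/Au) = +1.181 + (+1.69) = +2.87 V.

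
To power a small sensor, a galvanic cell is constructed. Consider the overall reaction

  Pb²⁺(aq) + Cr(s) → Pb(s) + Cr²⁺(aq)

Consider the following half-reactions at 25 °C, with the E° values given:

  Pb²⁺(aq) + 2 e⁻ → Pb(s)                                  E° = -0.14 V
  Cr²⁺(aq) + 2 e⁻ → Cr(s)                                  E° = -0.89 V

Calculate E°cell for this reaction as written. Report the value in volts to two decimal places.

The Pb²⁺/Pb couple has the higher reduction potential, so it is the cathode; Cr²⁺/Cr is oxidised at the anode.
E°cell = E°(cathode) − E°(anode) = (-0.14) − (-0.89) = +0.75 V.

+0.75 V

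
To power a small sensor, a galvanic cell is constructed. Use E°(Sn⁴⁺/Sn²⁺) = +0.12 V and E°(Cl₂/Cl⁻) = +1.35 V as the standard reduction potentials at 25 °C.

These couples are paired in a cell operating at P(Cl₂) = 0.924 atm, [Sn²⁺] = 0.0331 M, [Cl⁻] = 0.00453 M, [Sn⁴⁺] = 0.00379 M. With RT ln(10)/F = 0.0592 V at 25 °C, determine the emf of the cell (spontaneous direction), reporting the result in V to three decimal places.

+1.396 V

Cl₂/Cl⁻ is the cathode (higher E°), Sn⁴⁺/Sn²⁺ the anode: E°cell = +1.35 − (+0.12) = +1.23 V, n = 2.
Overall: Cl₂(g) + Sn²⁺(aq) → 2 Cl⁻(aq) + Sn⁴⁺(aq)
Q = [Cl⁻]^2·[Sn⁴⁺] / (P(Cl₂)·[Sn²⁺]); log Q = -5.595.
E = E° − (0.0592/n) log Q = +1.23 − (0.0592/2)(-5.595) = +1.396 V.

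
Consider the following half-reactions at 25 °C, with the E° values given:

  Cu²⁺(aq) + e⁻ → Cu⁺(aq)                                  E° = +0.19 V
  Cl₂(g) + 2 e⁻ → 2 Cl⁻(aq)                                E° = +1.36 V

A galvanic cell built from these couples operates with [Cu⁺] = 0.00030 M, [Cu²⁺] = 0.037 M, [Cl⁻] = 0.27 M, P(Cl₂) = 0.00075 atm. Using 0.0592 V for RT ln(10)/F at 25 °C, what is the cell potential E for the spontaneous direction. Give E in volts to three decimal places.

+0.987 V

Cl₂/Cl⁻ is the cathode (higher E°), Cu²⁺/Cu⁺ the anode: E°cell = +1.36 − (+0.19) = +1.17 V, n = 2.
Overall: Cl₂(g) + 2 Cu⁺(aq) → 2 Cl⁻(aq) + 2 Cu²⁺(aq)
Q = [Cl⁻]^2·[Cu²⁺]^2 / (P(Cl₂)·[Cu⁺]^2); log Q = 6.170.
E = E° − (0.0592/n) log Q = +1.17 − (0.0592/2)(6.170) = +0.987 V.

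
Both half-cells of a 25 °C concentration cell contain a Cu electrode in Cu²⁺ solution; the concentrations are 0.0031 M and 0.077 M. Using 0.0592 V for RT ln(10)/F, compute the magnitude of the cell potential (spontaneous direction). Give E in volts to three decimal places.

+0.041 V

For a concentration cell E°cell = 0. The 0.077 M side is the cathode (reduction is favoured where [Cu²⁺] is higher).
With n = 2, E = −(0.0592/2) log([Cu²⁺]ₐₙ/[Cu²⁺]꜀ₐₜ) = −(0.0592/2) log(0.0031/0.077) = −(0.0592/2)(-1.395) = +0.041 V.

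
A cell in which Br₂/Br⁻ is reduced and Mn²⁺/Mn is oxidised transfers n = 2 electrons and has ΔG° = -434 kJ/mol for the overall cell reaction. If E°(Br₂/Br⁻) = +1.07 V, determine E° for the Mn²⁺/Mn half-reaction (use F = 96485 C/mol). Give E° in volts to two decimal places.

E°cell = −ΔG°/(nF) = −(-434×10³)/((2)(96485)) = +2.249 V.
Since Br₂/Br⁻ is the cathode and Mn²⁺/Mn the anode, E°cell = E°(Br₂/Br⁻) − E°(Mn²⁺/Mn).
So E°(Mn²⁺/Mn) = E°(Br₂/Br⁻) − E°cell = (+1.07) − (+2.249) = -1.18 V.

-1.18 V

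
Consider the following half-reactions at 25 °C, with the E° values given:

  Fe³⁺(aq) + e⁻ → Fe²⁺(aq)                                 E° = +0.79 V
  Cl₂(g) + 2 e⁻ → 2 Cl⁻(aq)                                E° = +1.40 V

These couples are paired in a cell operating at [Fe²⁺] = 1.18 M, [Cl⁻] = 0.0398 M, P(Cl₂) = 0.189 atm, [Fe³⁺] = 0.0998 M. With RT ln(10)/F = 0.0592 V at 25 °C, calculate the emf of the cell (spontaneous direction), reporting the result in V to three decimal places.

+0.735 V

Cl₂/Cl⁻ is the cathode (higher E°), Fe³⁺/Fe²⁺ the anode: E°cell = +1.40 − (+0.79) = +0.61 V, n = 2.
Overall: Cl₂(g) + 2 Fe²⁺(aq) → 2 Cl⁻(aq) + 2 Fe³⁺(aq)
Q = [Cl⁻]^2·[Fe³⁺]^2 / (P(Cl₂)·[Fe²⁺]^2); log Q = -4.222.
E = E° − (0.0592/n) log Q = +0.61 − (0.0592/2)(-4.222) = +0.735 V.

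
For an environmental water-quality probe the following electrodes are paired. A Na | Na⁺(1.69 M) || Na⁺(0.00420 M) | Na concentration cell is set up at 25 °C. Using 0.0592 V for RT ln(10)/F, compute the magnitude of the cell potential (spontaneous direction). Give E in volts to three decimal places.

For a concentration cell E°cell = 0. The 1.69 M side is the cathode (reduction is favoured where [Na⁺] is higher).
With n = 1, E = −(0.0592/1) log([Na⁺]ₐₙ/[Na⁺]꜀ₐₜ) = −(0.0592/1) log(0.0042/1.69) = −(0.0592/1)(-2.605) = +0.154 V.

+0.154 V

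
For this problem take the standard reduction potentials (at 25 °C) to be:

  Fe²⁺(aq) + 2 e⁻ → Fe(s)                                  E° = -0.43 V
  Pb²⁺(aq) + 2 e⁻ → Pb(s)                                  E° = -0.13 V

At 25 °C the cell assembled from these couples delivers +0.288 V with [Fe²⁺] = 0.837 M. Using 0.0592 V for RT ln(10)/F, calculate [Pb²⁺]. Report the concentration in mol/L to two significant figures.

0.33 M

Pb²⁺/Pb is the cathode, Fe²⁺/Fe the anode: E°cell = +0.30 V, n = 2.
Overall reaction: Pb²⁺(aq) + Fe(s) → Pb(s) + Fe²⁺(aq); Q = [Fe²⁺]^1/[Pb²⁺]^1.
From E = E° − (0.0592/n) log Q: log Q = (E° − E)·n/0.0592 = (+0.30 − (+0.288))·2/0.0592 = 0.4054.
So 1·log[Pb²⁺] = 1·log(0.837) − log Q = -0.0773 − (0.4054) = -0.4827; [Pb²⁺] = 10^(-0.4827) ≈ 0.33 M.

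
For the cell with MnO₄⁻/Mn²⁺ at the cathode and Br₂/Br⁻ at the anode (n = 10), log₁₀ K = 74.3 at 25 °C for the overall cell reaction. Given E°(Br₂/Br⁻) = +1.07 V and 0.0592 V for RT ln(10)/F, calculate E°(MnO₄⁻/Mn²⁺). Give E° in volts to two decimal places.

E°cell = (0.0592/n)·log K = (0.0592/10)(74.3) = +0.440 V.
Since MnO₄⁻/Mn²⁺ is the cathode and Br₂/Br⁻ the anode, E°cell = E°(MnO₄⁻/Mn²⁺) − E°(Br₂/Br⁻).
So E°(MnO₄⁻/Mn²⁺) = E°cell + E°(Br₂/Br⁻) = +0.440 + (+1.07) = +1.51 V.

+1.51 V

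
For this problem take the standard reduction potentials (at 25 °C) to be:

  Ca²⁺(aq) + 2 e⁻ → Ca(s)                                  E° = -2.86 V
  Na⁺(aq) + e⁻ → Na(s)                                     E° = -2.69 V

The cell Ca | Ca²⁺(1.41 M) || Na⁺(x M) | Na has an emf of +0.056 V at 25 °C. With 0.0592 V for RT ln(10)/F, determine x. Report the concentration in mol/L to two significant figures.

Na⁺/Na is the cathode, Ca²⁺/Ca the anode: E°cell = +0.17 V, n = 2.
Overall reaction: 2 Na⁺(aq) + Ca(s) → 2 Na(s) + Ca²⁺(aq); Q = [Ca²⁺]^1/[Na⁺]^2.
From E = E° − (0.0592/n) log Q: log Q = (E° − E)·n/0.0592 = (+0.17 − (+0.056))·2/0.0592 = 3.8514.
So 2·log[Na⁺] = 1·log(1.41) − log Q = 0.1492 − (3.8514) = -3.7022; log[Na⁺] = -3.7022 / 2 = -1.8511; [Na⁺] = 10^(-1.8511) ≈ 0.014 M.

0.014 M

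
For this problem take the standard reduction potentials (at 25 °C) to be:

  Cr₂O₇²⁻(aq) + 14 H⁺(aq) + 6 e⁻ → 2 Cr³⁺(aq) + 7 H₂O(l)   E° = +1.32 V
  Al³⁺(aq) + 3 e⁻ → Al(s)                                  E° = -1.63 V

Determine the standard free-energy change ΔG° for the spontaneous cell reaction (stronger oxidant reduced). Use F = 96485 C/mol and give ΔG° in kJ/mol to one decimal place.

-1707.8 kJ/mol

Cr₂O₇²⁻/Cr³⁺ (E° = +1.32 V) is the cathode; Al³⁺/Al (E° = -1.63 V) is the anode, so E°cell = +2.95 V.
Balancing electrons gives n = 6 (lcm of 6 and 3).
ΔG° = −nFE° = −(6)(96485)(+2.95) = -1,707,784 J = -1707.8 kJ/mol.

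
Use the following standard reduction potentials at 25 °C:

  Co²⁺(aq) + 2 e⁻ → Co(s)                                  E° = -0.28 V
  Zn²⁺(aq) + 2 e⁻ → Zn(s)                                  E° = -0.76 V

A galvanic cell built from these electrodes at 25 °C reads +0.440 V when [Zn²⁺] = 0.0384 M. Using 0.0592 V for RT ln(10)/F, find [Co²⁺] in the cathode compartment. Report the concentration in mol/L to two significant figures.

Co²⁺/Co is the cathode, Zn²⁺/Zn the anode: E°cell = +0.48 V, n = 2.
Overall reaction: Co²⁺(aq) + Zn(s) → Co(s) + Zn²⁺(aq); Q = [Zn²⁺]^1/[Co²⁺]^1.
From E = E° − (0.0592/n) log Q: log Q = (E° − E)·n/0.0592 = (+0.48 − (+0.440))·2/0.0592 = 1.3514.
So 1·log[Co²⁺] = 1·log(0.0384) − log Q = -1.4157 − (1.3514) = -2.7671; [Co²⁺] = 10^(-2.7671) ≈ 0.0017 M.

0.0017 M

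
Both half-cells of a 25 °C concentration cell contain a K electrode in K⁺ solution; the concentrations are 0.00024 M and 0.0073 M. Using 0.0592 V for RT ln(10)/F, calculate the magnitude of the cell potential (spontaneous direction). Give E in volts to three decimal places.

+0.088 V

For a concentration cell E°cell = 0. The 0.0073 M side is the cathode (reduction is favoured where [K⁺] is higher).
With n = 1, E = −(0.0592/1) log([K⁺]ₐₙ/[K⁺]꜀ₐₜ) = −(0.0592/1) log(0.00024/0.0073) = −(0.0592/1)(-1.483) = +0.088 V.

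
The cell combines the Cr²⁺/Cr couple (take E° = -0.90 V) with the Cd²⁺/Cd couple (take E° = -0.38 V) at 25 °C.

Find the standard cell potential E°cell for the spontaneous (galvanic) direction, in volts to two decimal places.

+0.52 V

The Cd²⁺/Cd couple has the higher reduction potential, so it is the cathode; Cr²⁺/Cr is oxidised at the anode.
E°cell = E°(cathode) − E°(anode) = (-0.38) − (-0.90) = +0.52 V.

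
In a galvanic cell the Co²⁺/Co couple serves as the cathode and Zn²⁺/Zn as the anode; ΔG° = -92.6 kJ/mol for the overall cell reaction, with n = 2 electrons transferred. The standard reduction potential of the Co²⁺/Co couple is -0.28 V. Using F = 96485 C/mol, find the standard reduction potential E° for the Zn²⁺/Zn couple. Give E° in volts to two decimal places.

-0.76 V

E°cell = −ΔG°/(nF) = −(-92.6×10³)/((2)(96485)) = +0.480 V.
Since Co²⁺/Co is the cathode and Zn²⁺/Zn the anode, E°cell = E°(Co²⁺/Co) − E°(Zn²⁺/Zn).
So E°(Zn²⁺/Zn) = E°(Co²⁺/Co) − E°cell = (-0.28) − (+0.480) = -0.76 V.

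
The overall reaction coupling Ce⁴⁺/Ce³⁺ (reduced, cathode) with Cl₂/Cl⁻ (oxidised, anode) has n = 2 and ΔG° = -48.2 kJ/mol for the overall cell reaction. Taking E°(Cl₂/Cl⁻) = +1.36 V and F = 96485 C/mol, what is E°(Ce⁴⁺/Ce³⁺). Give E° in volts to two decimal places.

E°cell = −ΔG°/(nF) = −(-48.2×10³)/((2)(96485)) = +0.250 V.
Since Ce⁴⁺/Ce³⁺ is the cathode and Cl₂/Cl⁻ the anode, E°cell = E°(Ce⁴⁺/Ce³⁺) − E°(Cl₂/Cl⁻).
So E°(Ce⁴⁺/Ce³⁺) = E°cell + E°(Cl₂/Cl⁻) = +0.250 + (+1.36) = +1.61 V.

+1.61 V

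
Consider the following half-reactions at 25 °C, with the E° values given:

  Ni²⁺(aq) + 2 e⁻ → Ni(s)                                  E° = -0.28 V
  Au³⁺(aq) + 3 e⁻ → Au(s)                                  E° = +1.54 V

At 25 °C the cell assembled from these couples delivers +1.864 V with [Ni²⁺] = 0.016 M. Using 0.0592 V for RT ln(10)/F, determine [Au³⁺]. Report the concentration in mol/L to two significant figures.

Au³⁺/Au is the cathode, Ni²⁺/Ni the anode: E°cell = +1.82 V, n = 6.
Overall reaction: 2 Au³⁺(aq) + 3 Ni(s) → 2 Au(s) + 3 Ni²⁺(aq); Q = [Ni²⁺]^3/[Au³⁺]^2.
From E = E° − (0.0592/n) log Q: log Q = (E° − E)·n/0.0592 = (+1.82 − (+1.864))·6/0.0592 = -4.4595.
So 2·log[Au³⁺] = 3·log(0.016) − log Q = -5.3876 − (-4.4595) = -0.9281; log[Au³⁺] = -0.9281 / 2 = -0.4641; [Au³⁺] = 10^(-0.4641) ≈ 0.34 M.

0.34 M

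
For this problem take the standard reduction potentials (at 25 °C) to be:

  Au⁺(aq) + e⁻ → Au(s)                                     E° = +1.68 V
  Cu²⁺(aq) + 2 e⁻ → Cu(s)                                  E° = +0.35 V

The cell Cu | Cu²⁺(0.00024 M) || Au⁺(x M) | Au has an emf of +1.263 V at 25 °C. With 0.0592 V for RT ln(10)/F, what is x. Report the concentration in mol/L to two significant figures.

0.0011 M

Au⁺/Au is the cathode, Cu²⁺/Cu the anode: E°cell = +1.33 V, n = 2.
Overall reaction: 2 Au⁺(aq) + Cu(s) → 2 Au(s) + Cu²⁺(aq); Q = [Cu²⁺]^1/[Au⁺]^2.
From E = E° − (0.0592/n) log Q: log Q = (E° − E)·n/0.0592 = (+1.33 − (+1.263))·2/0.0592 = 2.2635.
So 2·log[Au⁺] = 1·log(0.00024) − log Q = -3.6198 − (2.2635) = -5.8833; log[Au⁺] = -5.8833 / 2 = -2.9417; [Au⁺] = 10^(-2.9417) ≈ 0.0011 M.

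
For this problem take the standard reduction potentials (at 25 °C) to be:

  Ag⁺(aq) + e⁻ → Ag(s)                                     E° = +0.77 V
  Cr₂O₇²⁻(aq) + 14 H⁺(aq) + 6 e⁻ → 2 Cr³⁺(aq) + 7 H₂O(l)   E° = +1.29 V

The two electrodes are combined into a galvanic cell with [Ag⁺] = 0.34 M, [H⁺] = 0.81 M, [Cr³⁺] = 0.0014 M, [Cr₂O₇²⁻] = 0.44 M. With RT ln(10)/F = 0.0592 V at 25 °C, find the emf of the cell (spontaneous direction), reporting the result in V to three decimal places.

Cr₂O₇²⁻/Cr³⁺ is the cathode (higher E°), Ag⁺/Ag the anode: E°cell = +1.29 − (+0.77) = +0.52 V, n = 6.
Overall: Cr₂O₇²⁻(aq) + 14 H⁺(aq) + 6 Ag(s) → 2 Cr³⁺(aq) + 7 H₂O(l) + 6 Ag⁺(aq)
Q = [Cr³⁺]^2·[Ag⁺]^6 / ([Cr₂O₇²⁻]·[H⁺]^14); log Q = -6.881.
E = E° − (0.0592/n) log Q = +0.52 − (0.0592/6)(-6.881) = +0.588 V.

+0.588 V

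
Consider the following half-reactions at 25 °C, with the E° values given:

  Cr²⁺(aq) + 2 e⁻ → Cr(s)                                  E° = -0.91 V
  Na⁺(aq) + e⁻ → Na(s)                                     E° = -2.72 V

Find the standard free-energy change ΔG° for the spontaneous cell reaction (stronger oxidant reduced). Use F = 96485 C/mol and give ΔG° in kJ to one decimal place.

Cr²⁺/Cr (E° = -0.91 V) is the cathode; Na⁺/Na (E° = -2.72 V) is the anode, so E°cell = +1.81 V.
Balancing electrons gives n = 2 (lcm of 2 and 1).
ΔG° = −nFE° = −(2)(96485)(+1.81) = -349,276 J = -349.3 kJ.

-349.3 kJ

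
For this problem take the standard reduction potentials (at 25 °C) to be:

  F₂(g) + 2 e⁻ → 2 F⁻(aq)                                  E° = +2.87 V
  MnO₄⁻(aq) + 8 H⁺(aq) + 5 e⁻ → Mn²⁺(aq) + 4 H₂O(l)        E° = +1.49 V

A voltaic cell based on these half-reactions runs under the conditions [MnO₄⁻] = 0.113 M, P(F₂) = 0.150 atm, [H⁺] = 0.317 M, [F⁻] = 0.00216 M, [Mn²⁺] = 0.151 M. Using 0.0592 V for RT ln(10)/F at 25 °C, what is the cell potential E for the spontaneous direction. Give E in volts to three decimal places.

F₂/F⁻ is the cathode (higher E°), MnO₄⁻/Mn²⁺ the anode: E°cell = +2.87 − (+1.49) = +1.38 V, n = 10.
Overall: 5 F₂(g) + 2 Mn²⁺(aq) + 8 H₂O(l) → 10 F⁻(aq) + 2 MnO₄⁻(aq) + 16 H⁺(aq)
Q = [F⁻]^10·[MnO₄⁻]^2·[H⁺]^16 / (P(F₂)^5·[Mn²⁺]^2); log Q = -30.771.
E = E° − (0.0592/n) log Q = +1.38 − (0.0592/10)(-30.771) = +1.562 V.

+1.562 V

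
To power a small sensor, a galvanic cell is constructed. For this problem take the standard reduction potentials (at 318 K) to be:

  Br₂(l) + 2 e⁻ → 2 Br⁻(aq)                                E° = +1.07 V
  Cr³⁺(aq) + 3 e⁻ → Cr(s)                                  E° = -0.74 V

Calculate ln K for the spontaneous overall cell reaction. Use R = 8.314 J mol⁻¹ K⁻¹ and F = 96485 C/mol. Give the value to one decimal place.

396.3

Cathode: Br₂/Br⁻; anode: Cr³⁺/Cr. E°cell = (+1.07) − (-0.74) = +1.81 V, with n = 6.
ΔG° = −nFE° = −RT ln K, so ln K = nFE°/(RT) = (6)(96485)(+1.81) / ((8.314)(318)) = 396.326.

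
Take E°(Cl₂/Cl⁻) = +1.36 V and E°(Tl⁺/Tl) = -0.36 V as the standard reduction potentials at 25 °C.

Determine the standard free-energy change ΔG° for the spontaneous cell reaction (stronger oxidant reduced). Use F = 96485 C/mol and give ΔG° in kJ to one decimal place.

Cl₂/Cl⁻ (E° = +1.36 V) is the cathode; Tl⁺/Tl (E° = -0.36 V) is the anode, so E°cell = +1.72 V.
Balancing electrons gives n = 2 (lcm of 2 and 1).
ΔG° = −nFE° = −(2)(96485)(+1.72) = -331,908 J = -331.9 kJ.

-331.9 kJ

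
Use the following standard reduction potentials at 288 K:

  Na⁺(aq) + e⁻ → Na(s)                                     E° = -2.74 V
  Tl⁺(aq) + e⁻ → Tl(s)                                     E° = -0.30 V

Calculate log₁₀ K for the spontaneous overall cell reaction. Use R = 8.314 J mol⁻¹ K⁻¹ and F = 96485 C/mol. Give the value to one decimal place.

42.7

Cathode: Tl⁺/Tl; anode: Na⁺/Na. E°cell = (-0.30) − (-2.74) = +2.44 V, with n = 1.
ΔG° = −nFE° = −RT ln K, so ln K = nFE°/(RT) = (1)(96485)(+2.44) / ((8.314)(288)) = 98.321.
log₁₀ K = 98.321 / ln 10 = 42.7.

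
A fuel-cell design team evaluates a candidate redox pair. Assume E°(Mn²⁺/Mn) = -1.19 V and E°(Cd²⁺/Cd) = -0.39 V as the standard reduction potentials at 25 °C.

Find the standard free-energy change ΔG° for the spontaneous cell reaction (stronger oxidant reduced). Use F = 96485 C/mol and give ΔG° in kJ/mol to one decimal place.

Cd²⁺/Cd (E° = -0.39 V) is the cathode; Mn²⁺/Mn (E° = -1.19 V) is the anode, so E°cell = +0.80 V.
Balancing electrons gives n = 2 (lcm of 2 and 2).
ΔG° = −nFE° = −(2)(96485)(+0.80) = -154,376 J = -154.4 kJ/mol.

-154.4 kJ/mol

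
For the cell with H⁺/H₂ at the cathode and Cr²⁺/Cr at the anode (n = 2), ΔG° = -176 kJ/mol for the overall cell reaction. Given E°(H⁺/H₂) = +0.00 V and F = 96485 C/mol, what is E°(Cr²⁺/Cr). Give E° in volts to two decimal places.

-0.91 V

E°cell = −ΔG°/(nF) = −(-176×10³)/((2)(96485)) = +0.912 V.
Since H⁺/H₂ is the cathode and Cr²⁺/Cr the anode, E°cell = E°(H⁺/H₂) − E°(Cr²⁺/Cr).
So E°(Cr²⁺/Cr) = E°(H⁺/H₂) − E°cell = (+0.00) − (+0.912) = -0.91 V.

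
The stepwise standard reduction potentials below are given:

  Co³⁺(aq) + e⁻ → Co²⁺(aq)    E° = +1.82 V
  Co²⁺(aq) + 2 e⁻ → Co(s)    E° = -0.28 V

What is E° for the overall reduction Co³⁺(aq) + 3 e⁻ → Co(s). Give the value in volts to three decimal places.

+0.420 V

Adding the free-energy changes (−nFE°) of the two steps gives −n₃FE°₃ = −n₁FE°₁ − n₂FE°₂.
E°₃ = (1×+1.82 + 2×-0.28) / 3 = (+1.260) / 3 = +0.420 V.
Simply averaging or adding the two E° values would be wrong; the electron-weighted sum is required.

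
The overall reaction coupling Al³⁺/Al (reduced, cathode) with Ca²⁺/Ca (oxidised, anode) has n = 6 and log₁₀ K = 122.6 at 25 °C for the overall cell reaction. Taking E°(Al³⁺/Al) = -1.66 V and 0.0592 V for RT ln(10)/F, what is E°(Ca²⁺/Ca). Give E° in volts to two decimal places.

-2.87 V

E°cell = (0.0592/n)·log K = (0.0592/6)(122.6) = +1.210 V.
Since Al³⁺/Al is the cathode and Ca²⁺/Ca the anode, E°cell = E°(Al³⁺/Al) − E°(Ca²⁺/Ca).
So E°(Ca²⁺/Ca) = E°(Al³⁺/Al) − E°cell = (-1.66) − (+1.210) = -2.87 V.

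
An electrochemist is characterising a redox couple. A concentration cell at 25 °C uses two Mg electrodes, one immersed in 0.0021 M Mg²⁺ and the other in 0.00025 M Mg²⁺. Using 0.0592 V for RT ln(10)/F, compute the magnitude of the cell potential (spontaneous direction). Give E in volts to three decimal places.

+0.027 V

For a concentration cell E°cell = 0. The 0.0021 M side is the cathode (reduction is favoured where [Mg²⁺] is higher).
With n = 2, E = −(0.0592/2) log([Mg²⁺]ₐₙ/[Mg²⁺]꜀ₐₜ) = −(0.0592/2) log(0.00025/0.0021) = −(0.0592/2)(-0.924) = +0.027 V.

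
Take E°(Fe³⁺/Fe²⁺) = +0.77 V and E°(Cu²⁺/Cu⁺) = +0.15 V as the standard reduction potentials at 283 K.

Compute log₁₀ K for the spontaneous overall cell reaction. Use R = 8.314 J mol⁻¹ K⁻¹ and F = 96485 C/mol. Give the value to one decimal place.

Cathode: Fe³⁺/Fe²⁺; anode: Cu²⁺/Cu⁺. E°cell = (+0.77) − (+0.15) = +0.62 V, with n = 1.
ΔG° = −nFE° = −RT ln K, so ln K = nFE°/(RT) = (1)(96485)(+0.62) / ((8.314)(283)) = 25.425.
log₁₀ K = 25.425 / ln 10 = 11.0.

11.0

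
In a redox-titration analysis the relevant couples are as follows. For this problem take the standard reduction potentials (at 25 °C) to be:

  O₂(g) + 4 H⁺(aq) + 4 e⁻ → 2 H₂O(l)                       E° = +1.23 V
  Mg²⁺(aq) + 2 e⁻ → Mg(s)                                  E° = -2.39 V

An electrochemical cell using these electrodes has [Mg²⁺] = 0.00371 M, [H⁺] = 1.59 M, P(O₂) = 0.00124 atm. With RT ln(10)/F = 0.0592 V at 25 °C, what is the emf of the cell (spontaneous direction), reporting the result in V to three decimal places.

+3.661 V

O₂/H₂O is the cathode (higher E°), Mg²⁺/Mg the anode: E°cell = +1.23 − (-2.39) = +3.62 V, n = 4.
Overall: O₂(g) + 4 H⁺(aq) + 2 Mg(s) → 2 H₂O(l) + 2 Mg²⁺(aq)
Q = [Mg²⁺]^2 / (P(O₂)·[H⁺]^4); log Q = -2.760.
E = E° − (0.0592/n) log Q = +3.62 − (0.0592/4)(-2.760) = +3.661 V.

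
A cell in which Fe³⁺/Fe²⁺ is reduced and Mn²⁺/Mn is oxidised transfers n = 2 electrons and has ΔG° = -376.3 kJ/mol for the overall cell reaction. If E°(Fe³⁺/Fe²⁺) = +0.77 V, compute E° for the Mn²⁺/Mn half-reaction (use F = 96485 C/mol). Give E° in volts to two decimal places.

-1.18 V

E°cell = −ΔG°/(nF) = −(-376.3×10³)/((2)(96485)) = +1.950 V.
Since Fe³⁺/Fe²⁺ is the cathode and Mn²⁺/Mn the anode, E°cell = E°(Fe³⁺/Fe²⁺) − E°(Mn²⁺/Mn).
So E°(Mn²⁺/Mn) = E°(Fe³⁺/Fe²⁺) − E°cell = (+0.77) − (+1.950) = -1.18 V.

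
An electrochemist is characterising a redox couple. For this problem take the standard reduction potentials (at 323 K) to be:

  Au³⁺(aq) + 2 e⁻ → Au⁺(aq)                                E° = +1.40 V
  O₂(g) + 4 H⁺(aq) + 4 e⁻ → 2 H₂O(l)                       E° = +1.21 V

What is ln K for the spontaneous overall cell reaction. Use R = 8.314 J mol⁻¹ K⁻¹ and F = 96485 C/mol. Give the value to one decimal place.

27.3

Cathode: Au³⁺/Au⁺; anode: O₂/H₂O. E°cell = (+1.40) − (+1.21) = +0.19 V, with n = 4.
ΔG° = −nFE° = −RT ln K, so ln K = nFE°/(RT) = (4)(96485)(+0.19) / ((8.314)(323)) = 27.306.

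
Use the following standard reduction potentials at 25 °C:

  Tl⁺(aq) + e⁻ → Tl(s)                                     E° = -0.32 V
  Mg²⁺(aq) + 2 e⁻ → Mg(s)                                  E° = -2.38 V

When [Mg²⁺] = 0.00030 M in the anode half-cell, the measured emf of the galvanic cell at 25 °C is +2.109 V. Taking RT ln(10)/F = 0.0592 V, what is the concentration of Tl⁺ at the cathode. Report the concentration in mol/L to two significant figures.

Tl⁺/Tl is the cathode, Mg²⁺/Mg the anode: E°cell = +2.06 V, n = 2.
Overall reaction: 2 Tl⁺(aq) + Mg(s) → 2 Tl(s) + Mg²⁺(aq); Q = [Mg²⁺]^1/[Tl⁺]^2.
From E = E° − (0.0592/n) log Q: log Q = (E° − E)·n/0.0592 = (+2.06 − (+2.109))·2/0.0592 = -1.6554.
So 2·log[Tl⁺] = 1·log(0.0003) − log Q = -3.5229 − (-1.6554) = -1.8675; log[Tl⁺] = -1.8675 / 2 = -0.9337; [Tl⁺] = 10^(-0.9337) ≈ 0.12 M.

0.12 M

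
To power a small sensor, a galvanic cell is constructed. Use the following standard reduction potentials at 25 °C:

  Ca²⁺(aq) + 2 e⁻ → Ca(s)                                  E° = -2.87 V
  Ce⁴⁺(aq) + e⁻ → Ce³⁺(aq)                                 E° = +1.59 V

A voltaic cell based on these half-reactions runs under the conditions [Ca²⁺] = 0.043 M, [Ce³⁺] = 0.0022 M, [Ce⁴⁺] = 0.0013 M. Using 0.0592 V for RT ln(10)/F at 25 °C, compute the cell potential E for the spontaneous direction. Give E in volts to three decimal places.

+4.487 V

Ce⁴⁺/Ce³⁺ is the cathode (higher E°), Ca²⁺/Ca the anode: E°cell = +1.59 − (-2.87) = +4.46 V, n = 2.
Overall: 2 Ce⁴⁺(aq) + Ca(s) → 2 Ce³⁺(aq) + Ca²⁺(aq)
Q = [Ce³⁺]^2·[Ca²⁺] / ([Ce⁴⁺]^2); log Q = -0.910.
E = E° − (0.0592/n) log Q = +4.46 − (0.0592/2)(-0.910) = +4.487 V.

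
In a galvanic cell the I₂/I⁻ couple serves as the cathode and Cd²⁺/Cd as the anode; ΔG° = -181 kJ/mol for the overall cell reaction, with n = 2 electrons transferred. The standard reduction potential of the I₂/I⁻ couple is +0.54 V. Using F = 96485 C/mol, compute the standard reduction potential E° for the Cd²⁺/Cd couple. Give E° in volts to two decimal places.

E°cell = −ΔG°/(nF) = −(-181×10³)/((2)(96485)) = +0.938 V.
Since I₂/I⁻ is the cathode and Cd²⁺/Cd the anode, E°cell = E°(I₂/I⁻) − E°(Cd²⁺/Cd).
So E°(Cd²⁺/Cd) = E°(I₂/I⁻) − E°cell = (+0.54) − (+0.938) = -0.40 V.

-0.40 V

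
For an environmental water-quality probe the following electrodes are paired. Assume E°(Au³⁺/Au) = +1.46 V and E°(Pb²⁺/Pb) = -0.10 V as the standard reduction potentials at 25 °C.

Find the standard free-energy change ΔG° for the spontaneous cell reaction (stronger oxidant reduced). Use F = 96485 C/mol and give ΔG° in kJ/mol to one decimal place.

Au³⁺/Au (E° = +1.46 V) is the cathode; Pb²⁺/Pb (E° = -0.10 V) is the anode, so E°cell = +1.56 V.
Balancing electrons gives n = 6 (lcm of 3 and 2).
ΔG° = −nFE° = −(6)(96485)(+1.56) = -903,100 J = -903.1 kJ/mol.

-903.1 kJ/mol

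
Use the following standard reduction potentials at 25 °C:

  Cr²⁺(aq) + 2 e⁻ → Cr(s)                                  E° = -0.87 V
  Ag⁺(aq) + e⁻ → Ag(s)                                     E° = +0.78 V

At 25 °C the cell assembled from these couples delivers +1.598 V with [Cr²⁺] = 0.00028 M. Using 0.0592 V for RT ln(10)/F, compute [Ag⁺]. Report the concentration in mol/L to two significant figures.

0.0022 M

Ag⁺/Ag is the cathode, Cr²⁺/Cr the anode: E°cell = +1.65 V, n = 2.
Overall reaction: 2 Ag⁺(aq) + Cr(s) → 2 Ag(s) + Cr²⁺(aq); Q = [Cr²⁺]^1/[Ag⁺]^2.
From E = E° − (0.0592/n) log Q: log Q = (E° − E)·n/0.0592 = (+1.65 − (+1.598))·2/0.0592 = 1.7568.
So 2·log[Ag⁺] = 1·log(0.00028) − log Q = -3.5528 − (1.7568) = -5.3096; log[Ag⁺] = -5.3096 / 2 = -2.6548; [Ag⁺] = 10^(-2.6548) ≈ 0.0022 M.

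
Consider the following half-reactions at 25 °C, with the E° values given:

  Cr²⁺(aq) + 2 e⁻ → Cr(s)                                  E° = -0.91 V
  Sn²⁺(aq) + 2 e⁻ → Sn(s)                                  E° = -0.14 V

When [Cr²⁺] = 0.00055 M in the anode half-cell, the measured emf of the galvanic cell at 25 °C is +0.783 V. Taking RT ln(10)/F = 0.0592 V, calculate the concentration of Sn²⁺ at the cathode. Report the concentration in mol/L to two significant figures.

0.0015 M

Sn²⁺/Sn is the cathode, Cr²⁺/Cr the anode: E°cell = +0.77 V, n = 2.
Overall reaction: Sn²⁺(aq) + Cr(s) → Sn(s) + Cr²⁺(aq); Q = [Cr²⁺]^1/[Sn²⁺]^1.
From E = E° − (0.0592/n) log Q: log Q = (E° − E)·n/0.0592 = (+0.77 − (+0.783))·2/0.0592 = -0.4392.
So 1·log[Sn²⁺] = 1·log(0.00055) − log Q = -3.2596 − (-0.4392) = -2.8204; [Sn²⁺] = 10^(-2.8204) ≈ 0.0015 M.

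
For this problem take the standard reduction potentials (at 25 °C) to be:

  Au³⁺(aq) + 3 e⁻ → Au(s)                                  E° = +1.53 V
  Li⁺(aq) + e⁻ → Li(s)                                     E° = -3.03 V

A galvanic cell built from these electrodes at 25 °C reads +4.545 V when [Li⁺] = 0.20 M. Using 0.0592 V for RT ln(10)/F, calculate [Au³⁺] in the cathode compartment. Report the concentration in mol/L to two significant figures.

Au³⁺/Au is the cathode, Li⁺/Li the anode: E°cell = +4.56 V, n = 3.
Overall reaction: Au³⁺(aq) + 3 Li(s) → Au(s) + 3 Li⁺(aq); Q = [Li⁺]^3/[Au³⁺]^1.
From E = E° − (0.0592/n) log Q: log Q = (E° − E)·n/0.0592 = (+4.56 − (+4.545))·3/0.0592 = 0.7601.
So 1·log[Au³⁺] = 3·log(0.2) − log Q = -2.0969 − (0.7601) = -2.8570; [Au³⁺] = 10^(-2.8570) ≈ 0.0014 M.

0.0014 M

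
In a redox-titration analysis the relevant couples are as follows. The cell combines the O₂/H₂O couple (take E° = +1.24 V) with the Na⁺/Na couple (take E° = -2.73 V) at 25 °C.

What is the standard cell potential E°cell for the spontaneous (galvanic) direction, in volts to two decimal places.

+3.97 V

The O₂/H₂O couple has the higher reduction potential, so it is the cathode; Na⁺/Na is oxidised at the anode.
E°cell = E°(cathode) − E°(anode) = (+1.24) − (-2.73) = +3.97 V.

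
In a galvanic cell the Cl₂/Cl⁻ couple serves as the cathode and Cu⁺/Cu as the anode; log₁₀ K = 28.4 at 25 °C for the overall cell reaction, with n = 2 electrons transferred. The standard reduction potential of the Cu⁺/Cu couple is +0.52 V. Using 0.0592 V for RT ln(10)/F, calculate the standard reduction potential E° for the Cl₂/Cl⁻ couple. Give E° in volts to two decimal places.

+1.36 V

E°cell = (0.0592/n)·log K = (0.0592/2)(28.4) = +0.841 V.
Since Cl₂/Cl⁻ is the cathode and Cu⁺/Cu the anode, E°cell = E°(Cl₂/Cl⁻) − E°(Cu⁺/Cu).
So E°(Cl₂/Cl⁻) = E°cell + E°(Cu⁺/Cu) = +0.841 + (+0.52) = +1.36 V.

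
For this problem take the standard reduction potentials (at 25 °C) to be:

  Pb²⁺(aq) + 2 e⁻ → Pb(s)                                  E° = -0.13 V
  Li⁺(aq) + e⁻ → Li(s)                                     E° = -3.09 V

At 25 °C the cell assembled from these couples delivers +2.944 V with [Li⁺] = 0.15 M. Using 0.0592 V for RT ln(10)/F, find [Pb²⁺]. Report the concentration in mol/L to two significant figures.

Pb²⁺/Pb is the cathode, Li⁺/Li the anode: E°cell = +2.96 V, n = 2.
Overall reaction: Pb²⁺(aq) + 2 Li(s) → Pb(s) + 2 Li⁺(aq); Q = [Li⁺]^2/[Pb²⁺]^1.
From E = E° − (0.0592/n) log Q: log Q = (E° − E)·n/0.0592 = (+2.96 − (+2.944))·2/0.0592 = 0.5405.
So 1·log[Pb²⁺] = 2·log(0.15) − log Q = -1.6478 − (0.5405) = -2.1883; [Pb²⁺] = 10^(-2.1883) ≈ 0.0065 M.

0.0065 M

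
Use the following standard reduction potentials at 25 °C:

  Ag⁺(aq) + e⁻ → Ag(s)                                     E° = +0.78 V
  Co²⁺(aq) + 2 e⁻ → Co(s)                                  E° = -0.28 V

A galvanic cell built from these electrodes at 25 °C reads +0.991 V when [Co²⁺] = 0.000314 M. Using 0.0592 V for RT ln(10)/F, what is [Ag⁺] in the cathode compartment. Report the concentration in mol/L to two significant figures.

Ag⁺/Ag is the cathode, Co²⁺/Co the anode: E°cell = +1.06 V, n = 2.
Overall reaction: 2 Ag⁺(aq) + Co(s) → 2 Ag(s) + Co²⁺(aq); Q = [Co²⁺]^1/[Ag⁺]^2.
From E = E° − (0.0592/n) log Q: log Q = (E° − E)·n/0.0592 = (+1.06 − (+0.991))·2/0.0592 = 2.3311.
So 2·log[Ag⁺] = 1·log(0.000314) − log Q = -3.5031 − (2.3311) = -5.8342; log[Ag⁺] = -5.8342 / 2 = -2.9171; [Ag⁺] = 10^(-2.9171) ≈ 0.0012 M.

0.0012 M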